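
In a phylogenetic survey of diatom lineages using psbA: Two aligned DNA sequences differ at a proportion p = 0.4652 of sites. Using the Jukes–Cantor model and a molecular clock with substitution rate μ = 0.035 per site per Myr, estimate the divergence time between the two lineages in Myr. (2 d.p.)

10.37

d = −(3/4) ln(1 − 4p/3) = −0.75 ln(1 − 0.620267) = −0.75 ln(0.379733)
  = −0.75 × (-0.968287) = 0.726215 substitutions/site.
Under a molecular clock d = 2μt, so t = d/(2μ) = 0.726215 / (2 × 0.035) = 10.37 Myr.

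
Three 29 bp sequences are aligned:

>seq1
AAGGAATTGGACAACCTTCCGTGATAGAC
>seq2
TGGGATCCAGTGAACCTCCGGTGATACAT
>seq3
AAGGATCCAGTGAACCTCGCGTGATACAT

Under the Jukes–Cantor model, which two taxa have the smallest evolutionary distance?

seq2 and seq3

seq1–seq2: 12/29 differ, p = 0.414, d = 0.602.
seq1–seq3: 10/29 differ, p = 0.345, d = 0.462.
seq2–seq3: 4/29 differ, p = 0.138, d = 0.152.
The smallest distance is between seq2 and seq3.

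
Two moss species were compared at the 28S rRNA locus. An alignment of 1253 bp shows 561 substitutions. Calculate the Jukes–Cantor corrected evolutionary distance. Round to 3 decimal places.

0.682

p = 561/1253 ≈ 0.447725.
d = −(3/4) ln(1 − 4p/3) = −0.75 ln(1 − 0.596967) = −0.75 ln(0.403033)
  = −0.75 × (-0.908737) = 0.681553 substitutions/site.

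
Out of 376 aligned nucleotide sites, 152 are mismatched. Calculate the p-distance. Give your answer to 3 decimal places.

p = 152/376 = 0.404255… ≈ 0.404 (to 3 d.p.).

0.404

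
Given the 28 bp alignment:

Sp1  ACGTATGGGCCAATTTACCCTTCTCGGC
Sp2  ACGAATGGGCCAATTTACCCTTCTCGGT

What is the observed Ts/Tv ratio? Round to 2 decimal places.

1.00

Transitions are A↔G and C↔T; transversions are all other mismatches.
Transitions: 1. Transversions: 1.
R = 1/1 = 1.00.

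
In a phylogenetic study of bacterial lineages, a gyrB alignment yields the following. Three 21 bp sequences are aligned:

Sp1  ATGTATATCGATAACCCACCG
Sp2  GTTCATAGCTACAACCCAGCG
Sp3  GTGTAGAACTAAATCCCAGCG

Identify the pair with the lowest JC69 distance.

Sp2 and Sp3

Sp1–Sp2: 7/21 differ, p = 0.333, d = 0.441.
Sp1–Sp3: 7/21 differ, p = 0.333, d = 0.441.
Sp2–Sp3: 6/21 differ, p = 0.286, d = 0.360.
The smallest distance is between Sp2 and Sp3.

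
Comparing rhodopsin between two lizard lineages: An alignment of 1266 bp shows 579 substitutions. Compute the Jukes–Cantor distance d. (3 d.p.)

0.706

p = 579/1266 ≈ 0.457346.
d = −(3/4) ln(1 − 4p/3) = −0.75 ln(1 − 0.609795) = −0.75 ln(0.390205)
  = −0.75 × (-0.941083) = 0.705812 substitutions/site.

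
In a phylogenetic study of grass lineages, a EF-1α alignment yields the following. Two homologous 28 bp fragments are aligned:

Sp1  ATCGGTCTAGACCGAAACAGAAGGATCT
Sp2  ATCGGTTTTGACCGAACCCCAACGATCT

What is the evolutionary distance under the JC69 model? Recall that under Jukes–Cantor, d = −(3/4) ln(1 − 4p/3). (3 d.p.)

0.252

The sequences differ at 6 of 28 sites (7, 9, 17, 19, 20, 23), so p = 6/28 ≈ 0.214286.
d = −(3/4) ln(1 − 4p/3) = −0.75 ln(1 − 0.285715) = −0.75 ln(0.714285)
  = −0.75 × (-0.336473) = 0.252355 substitutions/site.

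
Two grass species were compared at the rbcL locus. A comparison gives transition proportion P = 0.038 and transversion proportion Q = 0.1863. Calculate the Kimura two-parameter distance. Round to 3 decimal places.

0.269

Under the Kimura two-parameter model, d = −½ ln(1 − 2P − Q) − ¼ ln(1 − 2Q).
1 − 2P − Q = 0.7377, giving −½ ln(0.7377) = 0.152109.
1 − 2Q = 0.6274, giving −¼ ln(0.6274) = 0.116543.
d = 0.152109 + 0.116543 = 0.268652.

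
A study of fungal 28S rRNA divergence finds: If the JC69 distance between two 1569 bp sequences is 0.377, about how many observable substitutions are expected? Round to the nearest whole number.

Invert JC69: p = (3/4)(1 − e^(−4d/3)) = 0.75 × (1 − e^(-0.502667)) = 0.75 × (1 − 0.604915) = 0.296314.
Expected differing sites = pL ≈ 0.296314 × 1569 = 464.916666 ≈ 465.

465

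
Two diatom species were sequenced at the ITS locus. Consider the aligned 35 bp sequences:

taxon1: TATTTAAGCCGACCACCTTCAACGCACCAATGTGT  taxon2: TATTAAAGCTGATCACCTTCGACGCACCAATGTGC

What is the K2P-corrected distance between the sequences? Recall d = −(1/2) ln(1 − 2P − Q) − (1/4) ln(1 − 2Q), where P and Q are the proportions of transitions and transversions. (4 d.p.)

Of 35 sites, 4 differences are transitions and 1 are transversions, so P = 4/35 ≈ 0.114286 and Q = 1/35 ≈ 0.028571.
Under the Kimura two-parameter model, d = −½ ln(1 − 2P − Q) − ¼ ln(1 − 2Q).
1 − 2P − Q = 0.742857, giving −½ ln(0.742857) = 0.148626.
1 − 2Q = 0.942858, giving −¼ ln(0.942858) = 0.014710.
d = 0.148626 + 0.014710 = 0.163336.

0.1633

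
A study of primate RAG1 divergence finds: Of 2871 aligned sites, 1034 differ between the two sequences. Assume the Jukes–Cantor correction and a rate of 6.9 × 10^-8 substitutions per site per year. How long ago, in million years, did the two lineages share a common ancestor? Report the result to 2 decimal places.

3.56

p = 1034/2871 ≈ 0.360153.
d = −(3/4) ln(1 − 4p/3) = −0.75 ln(1 − 0.480204) = −0.75 ln(0.519796)
  = −0.75 × (-0.654319) = 0.490739 substitutions/site.
Under a molecular clock d = 2μt, so t = d/(2μ) = 0.490739 / (2 × 6.9 × 10^-8) = 3.56 million years.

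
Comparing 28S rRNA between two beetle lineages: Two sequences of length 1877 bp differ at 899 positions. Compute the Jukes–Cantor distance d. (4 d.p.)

0.7633

p = 899/1877 ≈ 0.478956.
d = −(3/4) ln(1 − 4p/3) = −0.75 ln(1 − 0.638608) = −0.75 ln(0.361392)
  = −0.75 × (-1.017792) = 0.763344 substitutions/site.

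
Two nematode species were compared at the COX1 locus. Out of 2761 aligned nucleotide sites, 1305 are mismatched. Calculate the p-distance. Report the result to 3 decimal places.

p = 1305/2761 = 0.472654… ≈ 0.473 (to 3 d.p.).

0.473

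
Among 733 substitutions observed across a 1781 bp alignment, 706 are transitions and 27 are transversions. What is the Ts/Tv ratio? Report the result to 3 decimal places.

R = 706/27 = 26.148148… ≈ 26.148 (to 3 d.p.).

26.148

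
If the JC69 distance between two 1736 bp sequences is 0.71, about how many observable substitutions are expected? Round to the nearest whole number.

797

Invert JC69: p = (3/4)(1 − e^(−4d/3)) = 0.75 × (1 − e^(-0.946667)) = 0.75 × (1 − 0.388032) = 0.458976.
Expected differing sites = pL ≈ 0.458976 × 1736 = 796.782336 ≈ 797.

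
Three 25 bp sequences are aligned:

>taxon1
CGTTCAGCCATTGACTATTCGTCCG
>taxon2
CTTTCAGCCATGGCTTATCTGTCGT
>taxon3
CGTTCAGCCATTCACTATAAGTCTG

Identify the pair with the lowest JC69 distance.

taxon1–taxon2: 8/25 differ, p = 0.320, d = 0.417.
taxon1–taxon3: 4/25 differ, p = 0.160, d = 0.180.
taxon2–taxon3: 9/25 differ, p = 0.360, d = 0.490.
The smallest distance is between taxon1 and taxon3.

taxon1 and taxon3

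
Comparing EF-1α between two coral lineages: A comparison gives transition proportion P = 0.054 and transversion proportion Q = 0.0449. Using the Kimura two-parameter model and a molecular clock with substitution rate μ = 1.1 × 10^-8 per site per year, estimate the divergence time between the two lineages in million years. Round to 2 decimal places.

4.84

Under the Kimura two-parameter model, d = −½ ln(1 − 2P − Q) − ¼ ln(1 − 2Q).
1 − 2P − Q = 0.8471, giving −½ ln(0.8471) = 0.082968.
1 − 2Q = 0.9102, giving −¼ ln(0.9102) = 0.023523.
d = 0.082968 + 0.023523 = 0.106491.
Under a molecular clock d = 2μt, so t = d/(2μ) = 0.106491 / (2 × 1.1 × 10^-8) = 4.84 million years.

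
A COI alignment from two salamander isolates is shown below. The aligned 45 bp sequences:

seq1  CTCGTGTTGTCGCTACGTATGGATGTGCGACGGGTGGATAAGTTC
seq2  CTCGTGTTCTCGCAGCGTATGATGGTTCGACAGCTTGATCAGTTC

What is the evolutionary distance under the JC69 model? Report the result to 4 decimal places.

0.2958

The sequences differ at 11 of 45 sites, so p = 11/45 ≈ 0.244444.
d = −(3/4) ln(1 − 4p/3) = −0.75 ln(1 − 0.325925) = −0.75 ln(0.674075)
  = −0.75 × (-0.394414) = 0.295811 substitutions/site.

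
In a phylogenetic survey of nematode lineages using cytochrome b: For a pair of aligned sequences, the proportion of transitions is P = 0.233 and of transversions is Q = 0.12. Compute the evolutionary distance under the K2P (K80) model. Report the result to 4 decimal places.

0.5096

Under the Kimura two-parameter model, d = −½ ln(1 − 2P − Q) − ¼ ln(1 − 2Q).
1 − 2P − Q = 0.414, giving −½ ln(0.414) = 0.440945.
1 − 2Q = 0.76, giving −¼ ln(0.76) = 0.068609.
d = 0.440945 + 0.068609 = 0.509554.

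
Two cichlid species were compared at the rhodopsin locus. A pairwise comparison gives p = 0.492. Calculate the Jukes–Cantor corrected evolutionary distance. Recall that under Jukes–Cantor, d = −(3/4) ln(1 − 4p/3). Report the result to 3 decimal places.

d = −(3/4) ln(1 − 4p/3) = −0.75 ln(1 − 0.656) = −0.75 ln(0.344)
  = −0.75 × (-1.067114) = 0.800336 substitutions/site.

0.800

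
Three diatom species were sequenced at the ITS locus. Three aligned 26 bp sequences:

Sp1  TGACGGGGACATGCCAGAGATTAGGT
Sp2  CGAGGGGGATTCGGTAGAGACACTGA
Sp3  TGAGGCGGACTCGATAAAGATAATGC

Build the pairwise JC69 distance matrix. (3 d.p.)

d(Sp1,Sp2) = 0.717, d(Sp1,Sp3) = 0.539, d(Sp2,Sp3) = 0.396

Sp1–Sp2: 12/26 sites differ → p ≈ 0.461538, d = −0.75 ln(1 − 0.615384) = 0.716632 ≈ 0.717.
Sp1–Sp3: 10/26 sites differ → p ≈ 0.384615, d = −0.75 ln(1 − 0.51282) = 0.539341 ≈ 0.539.
Sp2–Sp3: 8/26 sites differ → p ≈ 0.307692, d = −0.75 ln(1 − 0.410256) = 0.396050 ≈ 0.396.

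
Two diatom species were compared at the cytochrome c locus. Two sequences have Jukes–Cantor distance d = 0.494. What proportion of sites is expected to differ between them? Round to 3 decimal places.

0.362

p = (3/4)(1 − e^(−4d/3)) = 0.75 × (1 − e^(-0.658667)) = 0.75 × (1 − 0.517541) = 0.361844.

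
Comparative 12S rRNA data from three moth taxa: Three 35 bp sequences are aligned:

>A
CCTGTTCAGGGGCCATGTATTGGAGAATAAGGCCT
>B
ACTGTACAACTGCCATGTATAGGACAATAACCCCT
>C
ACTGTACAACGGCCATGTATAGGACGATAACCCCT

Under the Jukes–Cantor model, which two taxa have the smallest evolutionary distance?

B and C

A–B: 9/35 differ, p = 0.257, d = 0.315.
A–C: 9/35 differ, p = 0.257, d = 0.315.
B–C: 2/35 differ, p = 0.057, d = 0.059.
The smallest distance is between B and C.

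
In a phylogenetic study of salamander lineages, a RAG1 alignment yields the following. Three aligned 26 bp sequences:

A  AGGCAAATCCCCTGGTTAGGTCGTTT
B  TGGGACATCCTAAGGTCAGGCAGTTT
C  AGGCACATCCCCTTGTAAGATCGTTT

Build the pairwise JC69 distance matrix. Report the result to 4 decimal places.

d(A,B) = 0.4643, d(A,C) = 0.1722, d(B,C) = 0.5393

A–B: 9/26 sites differ → p ≈ 0.346154, d = −0.75 ln(1 − 0.461539) = 0.464280 ≈ 0.4643.
A–C: 4/26 sites differ → p ≈ 0.153846, d = −0.75 ln(1 − 0.205128) = 0.172181 ≈ 0.1722.
B–C: 10/26 sites differ → p ≈ 0.384615, d = −0.75 ln(1 − 0.51282) = 0.539341 ≈ 0.5393.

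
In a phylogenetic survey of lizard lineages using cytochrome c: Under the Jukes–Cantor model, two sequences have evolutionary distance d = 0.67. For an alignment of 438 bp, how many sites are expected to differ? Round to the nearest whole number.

Invert JC69: p = (3/4)(1 − e^(−4d/3)) = 0.75 × (1 − e^(-0.893333)) = 0.75 × (1 − 0.409289) = 0.443033.
Expected differing sites = pL ≈ 0.443033 × 438 = 194.048454 ≈ 194.

194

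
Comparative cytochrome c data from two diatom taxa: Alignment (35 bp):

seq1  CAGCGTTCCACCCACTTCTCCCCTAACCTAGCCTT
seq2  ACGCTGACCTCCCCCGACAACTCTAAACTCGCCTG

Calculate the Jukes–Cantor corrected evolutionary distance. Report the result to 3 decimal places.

The sequences differ at 15 of 35 sites, so p = 15/35 ≈ 0.428571.
d = −(3/4) ln(1 − 4p/3) = −0.75 ln(1 − 0.571428) = −0.75 ln(0.428572)
  = −0.75 × (-0.847297) = 0.635473 substitutions/site.

0.635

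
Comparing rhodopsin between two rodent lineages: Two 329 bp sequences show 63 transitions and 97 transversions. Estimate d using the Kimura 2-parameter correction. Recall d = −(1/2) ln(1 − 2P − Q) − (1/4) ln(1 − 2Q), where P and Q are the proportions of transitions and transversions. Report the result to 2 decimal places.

P = 63/329 ≈ 0.191489 and Q = 97/329 ≈ 0.294833.
Under the Kimura two-parameter model, d = −½ ln(1 − 2P − Q) − ¼ ln(1 − 2Q).
1 − 2P − Q = 0.322189, giving −½ ln(0.322189) = 0.566308.
1 − 2Q = 0.410334, giving −¼ ln(0.410334) = 0.222696.
d = 0.566308 + 0.222696 = 0.789004.

0.79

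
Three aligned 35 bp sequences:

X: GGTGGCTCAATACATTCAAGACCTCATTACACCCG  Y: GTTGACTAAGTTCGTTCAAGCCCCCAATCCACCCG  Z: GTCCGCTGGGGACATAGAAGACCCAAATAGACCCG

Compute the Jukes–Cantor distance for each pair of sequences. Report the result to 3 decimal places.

X–Y: 10/35 sites differ → p ≈ 0.285714, d = −0.75 ln(1 − 0.380952) = 0.359679 ≈ 0.360.
X–Z: 13/35 sites differ → p ≈ 0.371429, d = −0.75 ln(1 − 0.495239) = 0.512753 ≈ 0.513.
Y–Z: 14/35 sites differ → p = 0.4, d = −0.75 ln(1 − 0.533333) = 0.571605 ≈ 0.572.

d(X,Y) = 0.360, d(X,Z) = 0.513, d(Y,Z) = 0.572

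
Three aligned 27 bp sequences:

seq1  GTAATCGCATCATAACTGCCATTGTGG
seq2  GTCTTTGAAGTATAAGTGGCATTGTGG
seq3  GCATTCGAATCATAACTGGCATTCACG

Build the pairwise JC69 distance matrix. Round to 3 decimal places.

d(seq1,seq2) = 0.377, d(seq1,seq3) = 0.318, d(seq2,seq3) = 0.441

seq1–seq2: 8/27 sites differ → p ≈ 0.296296, d = −0.75 ln(1 − 0.395061) = 0.376971 ≈ 0.377.
seq1–seq3: 7/27 sites differ → p ≈ 0.259259, d = −0.75 ln(1 − 0.345679) = 0.318118 ≈ 0.318.
seq2–seq3: 9/27 sites differ → p ≈ 0.333333, d = −0.75 ln(1 − 0.444444) = 0.440839 ≈ 0.441.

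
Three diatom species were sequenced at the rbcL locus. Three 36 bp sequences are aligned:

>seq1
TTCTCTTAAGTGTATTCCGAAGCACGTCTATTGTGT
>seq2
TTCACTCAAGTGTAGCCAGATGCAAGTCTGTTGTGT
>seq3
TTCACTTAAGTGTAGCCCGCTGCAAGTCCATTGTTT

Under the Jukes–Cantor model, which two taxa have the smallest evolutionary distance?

seq2 and seq3

seq1–seq2: 8/36 differ, p = 0.222, d = 0.264.
seq1–seq3: 8/36 differ, p = 0.222, d = 0.264.
seq2–seq3: 6/36 differ, p = 0.167, d = 0.188.
The smallest distance is between seq2 and seq3.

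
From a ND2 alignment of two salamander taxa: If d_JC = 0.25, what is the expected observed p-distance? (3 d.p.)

0.213

p = (3/4)(1 − e^(−4d/3)) = 0.75 × (1 − e^(-0.333333)) = 0.75 × (1 − 0.716532) = 0.212601.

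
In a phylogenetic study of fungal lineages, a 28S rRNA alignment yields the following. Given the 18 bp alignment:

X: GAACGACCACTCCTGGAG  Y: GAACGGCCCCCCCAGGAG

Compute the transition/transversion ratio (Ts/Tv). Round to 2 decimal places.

Transitions are A↔G and C↔T; transversions are all other mismatches.
Transitions: 2. Transversions: 2.
R = 2/2 = 1.00.

1.00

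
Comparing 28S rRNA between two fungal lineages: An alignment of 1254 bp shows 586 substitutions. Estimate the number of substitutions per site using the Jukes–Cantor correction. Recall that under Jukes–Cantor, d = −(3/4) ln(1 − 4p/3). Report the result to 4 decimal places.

0.7318

p = 586/1254 ≈ 0.467305.
d = −(3/4) ln(1 − 4p/3) = −0.75 ln(1 − 0.623073) = −0.75 ln(0.376927)
  = −0.75 × (-0.975704) = 0.731778 substitutions/site.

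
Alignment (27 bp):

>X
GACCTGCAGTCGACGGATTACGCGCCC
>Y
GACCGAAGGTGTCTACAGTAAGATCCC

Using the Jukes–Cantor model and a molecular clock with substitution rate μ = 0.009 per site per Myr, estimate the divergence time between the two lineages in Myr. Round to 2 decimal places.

48.98

The sequences differ at 14 of 27 sites, so p = 14/27 ≈ 0.518519.
d = −(3/4) ln(1 − 4p/3) = −0.75 ln(1 − 0.691359) = −0.75 ln(0.308641)
  = −0.75 × (-1.175576) = 0.881682 substitutions/site.
Under a molecular clock d = 2μt, so t = d/(2μ) = 0.881682 / (2 × 0.009) = 48.98 Myr.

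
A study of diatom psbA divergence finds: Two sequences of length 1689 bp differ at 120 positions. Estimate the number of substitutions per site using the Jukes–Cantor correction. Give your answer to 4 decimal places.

p = 120/1689 ≈ 0.071048.
d = −(3/4) ln(1 − 4p/3) = −0.75 ln(1 − 0.094731) = −0.75 ln(0.905269)
  = −0.75 × (-0.099523) = 0.074642 substitutions/site.

0.0746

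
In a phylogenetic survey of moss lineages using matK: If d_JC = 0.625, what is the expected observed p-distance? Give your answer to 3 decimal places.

p = (3/4)(1 − e^(−4d/3)) = 0.75 × (1 − e^(-0.833333)) = 0.75 × (1 − 0.434598) = 0.424052.

0.424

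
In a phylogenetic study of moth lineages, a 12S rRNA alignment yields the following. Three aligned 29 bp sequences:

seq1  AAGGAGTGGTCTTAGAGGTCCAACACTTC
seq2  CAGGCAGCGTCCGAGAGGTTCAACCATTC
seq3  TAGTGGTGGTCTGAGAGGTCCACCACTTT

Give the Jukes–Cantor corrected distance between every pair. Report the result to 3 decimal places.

d(seq1,seq2) = 0.462, d(seq1,seq3) = 0.242, d(seq2,seq3) = 0.602

seq1–seq2: 10/29 sites differ → p ≈ 0.344828, d = −0.75 ln(1 − 0.459771) = 0.461822 ≈ 0.462.
seq1–seq3: 6/29 sites differ → p ≈ 0.206897, d = −0.75 ln(1 − 0.275863) = 0.242081 ≈ 0.242.
seq2–seq3: 12/29 sites differ → p ≈ 0.413793, d = −0.75 ln(1 − 0.551724) = 0.601760 ≈ 0.602.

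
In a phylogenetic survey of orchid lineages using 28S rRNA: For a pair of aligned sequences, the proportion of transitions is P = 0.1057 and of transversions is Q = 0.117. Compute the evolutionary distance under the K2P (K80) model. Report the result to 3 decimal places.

0.266

Under the Kimura two-parameter model, d = −½ ln(1 − 2P − Q) − ¼ ln(1 − 2Q).
1 − 2P − Q = 0.6716, giving −½ ln(0.6716) = 0.199046.
1 − 2Q = 0.766, giving −¼ ln(0.766) = 0.066643.
d = 0.199046 + 0.066643 = 0.265689.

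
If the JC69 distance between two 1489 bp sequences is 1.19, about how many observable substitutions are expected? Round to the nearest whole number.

Invert JC69: p = (3/4)(1 − e^(−4d/3)) = 0.75 × (1 − e^(-1.586667)) = 0.75 × (1 − 0.204606) = 0.596546.
Expected differing sites = pL ≈ 0.596546 × 1489 = 888.256994 ≈ 888.

888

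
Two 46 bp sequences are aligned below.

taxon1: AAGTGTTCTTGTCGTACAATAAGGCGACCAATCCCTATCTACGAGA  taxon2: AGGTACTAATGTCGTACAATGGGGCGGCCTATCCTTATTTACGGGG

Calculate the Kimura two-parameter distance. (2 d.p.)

0.38

Of 46 sites, 10 differences are transitions and 3 are transversions, so P = 10/46 ≈ 0.217391 and Q = 3/46 ≈ 0.065217.
Under the Kimura two-parameter model, d = −½ ln(1 − 2P − Q) − ¼ ln(1 − 2Q).
1 − 2P − Q = 0.500001, giving −½ ln(0.500001) = 0.346573.
1 − 2Q = 0.869566, giving −¼ ln(0.869566) = 0.034940.
d = 0.346573 + 0.034940 = 0.381513.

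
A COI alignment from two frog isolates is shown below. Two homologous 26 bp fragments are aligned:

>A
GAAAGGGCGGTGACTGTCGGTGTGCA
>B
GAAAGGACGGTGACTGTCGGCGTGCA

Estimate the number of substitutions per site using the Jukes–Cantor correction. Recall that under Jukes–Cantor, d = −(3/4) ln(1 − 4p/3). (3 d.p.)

0.081

The sequences differ at 2 of 26 sites (7, 21), so p = 2/26 ≈ 0.076923.
d = −(3/4) ln(1 − 4p/3) = −0.75 ln(1 − 0.102564) = −0.75 ln(0.897436)
  = −0.75 × (-0.108213) = 0.081160 substitutions/site.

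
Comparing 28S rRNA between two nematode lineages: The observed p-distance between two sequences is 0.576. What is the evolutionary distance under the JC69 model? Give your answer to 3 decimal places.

d = −(3/4) ln(1 − 4p/3) = −0.75 ln(1 − 0.768) = −0.75 ln(0.232)
  = −0.75 × (-1.461018) = 1.095764 substitutions/site.

1.096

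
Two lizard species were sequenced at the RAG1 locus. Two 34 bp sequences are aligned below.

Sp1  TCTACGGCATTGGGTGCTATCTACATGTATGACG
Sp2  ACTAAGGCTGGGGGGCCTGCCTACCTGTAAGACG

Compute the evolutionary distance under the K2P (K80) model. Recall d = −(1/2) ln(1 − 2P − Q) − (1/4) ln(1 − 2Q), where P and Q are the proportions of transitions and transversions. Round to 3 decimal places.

0.429

Of 34 sites, 2 differences are transitions and 9 are transversions, so P = 2/34 ≈ 0.058824 and Q = 9/34 ≈ 0.264706.
Under the Kimura two-parameter model, d = −½ ln(1 − 2P − Q) − ¼ ln(1 − 2Q).
1 − 2P − Q = 0.617646, giving −½ ln(0.617646) = 0.240920.
1 − 2Q = 0.470588, giving −¼ ln(0.470588) = 0.188443.
d = 0.240920 + 0.188443 = 0.429363.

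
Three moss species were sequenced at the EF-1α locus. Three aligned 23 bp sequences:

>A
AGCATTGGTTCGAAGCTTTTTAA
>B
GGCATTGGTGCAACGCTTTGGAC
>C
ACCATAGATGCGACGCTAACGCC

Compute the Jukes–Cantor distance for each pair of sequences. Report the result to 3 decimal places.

d(A,B) = 0.390, d(A,C) = 0.761, d(B,C) = 0.553

A–B: 7/23 sites differ → p ≈ 0.304348, d = −0.75 ln(1 − 0.405797) = 0.390401 ≈ 0.390.
A–C: 11/23 sites differ → p ≈ 0.478261, d = −0.75 ln(1 − 0.637681) = 0.761423 ≈ 0.761.
B–C: 9/23 sites differ → p ≈ 0.391304, d = −0.75 ln(1 − 0.521739) = 0.553199 ≈ 0.553.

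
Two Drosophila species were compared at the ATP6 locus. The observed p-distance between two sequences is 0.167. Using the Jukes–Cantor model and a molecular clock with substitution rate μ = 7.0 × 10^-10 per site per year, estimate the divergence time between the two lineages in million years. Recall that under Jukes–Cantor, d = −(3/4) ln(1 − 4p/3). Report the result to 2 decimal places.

134.94

d = −(3/4) ln(1 − 4p/3) = −0.75 ln(1 − 0.222667) = −0.75 ln(0.777333)
  = −0.75 × (-0.251886) = 0.188915 substitutions/site.
Under a molecular clock d = 2μt, so t = d/(2μ) = 0.188915 / (2 × 7.0 × 10^-10) = 134.94 million years.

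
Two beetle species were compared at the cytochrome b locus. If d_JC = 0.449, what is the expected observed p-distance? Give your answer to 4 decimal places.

0.3378

p = (3/4)(1 − e^(−4d/3)) = 0.75 × (1 − e^(-0.598667)) = 0.75 × (1 − 0.549544) = 0.337842.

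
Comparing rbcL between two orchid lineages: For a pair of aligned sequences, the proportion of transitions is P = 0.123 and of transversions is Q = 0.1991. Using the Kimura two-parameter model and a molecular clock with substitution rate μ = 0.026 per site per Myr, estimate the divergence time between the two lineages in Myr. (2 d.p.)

8.10

Under the Kimura two-parameter model, d = −½ ln(1 − 2P − Q) − ¼ ln(1 − 2Q).
1 − 2P − Q = 0.5549, giving −½ ln(0.5549) = 0.294484.
1 − 2Q = 0.6018, giving −¼ ln(0.6018) = 0.126958.
d = 0.294484 + 0.126958 = 0.421442.
Under a molecular clock d = 2μt, so t = d/(2μ) = 0.421442 / (2 × 0.026) = 8.10 Myr.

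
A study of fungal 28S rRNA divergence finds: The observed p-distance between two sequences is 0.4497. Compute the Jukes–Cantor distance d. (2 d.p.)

0.69

d = −(3/4) ln(1 − 4p/3) = −0.75 ln(1 − 0.5996) = −0.75 ln(0.4004)
  = −0.75 × (-0.915291) = 0.686468 substitutions/site.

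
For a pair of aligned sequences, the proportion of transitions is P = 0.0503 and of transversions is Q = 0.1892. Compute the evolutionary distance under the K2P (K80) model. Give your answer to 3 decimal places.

Under the Kimura two-parameter model, d = −½ ln(1 − 2P − Q) − ¼ ln(1 − 2Q).
1 − 2P − Q = 0.7102, giving −½ ln(0.7102) = 0.171104.
1 − 2Q = 0.6216, giving −¼ ln(0.6216) = 0.118865.
d = 0.171104 + 0.118865 = 0.289969.

0.290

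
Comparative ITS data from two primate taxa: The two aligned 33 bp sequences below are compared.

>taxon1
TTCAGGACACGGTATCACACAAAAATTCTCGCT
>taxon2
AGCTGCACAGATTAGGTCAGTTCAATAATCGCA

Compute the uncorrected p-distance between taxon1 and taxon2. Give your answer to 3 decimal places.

0.515

The sequences differ at 17 of 33 positions.
p = 17/33 = 0.515151… ≈ 0.515 (to 3 d.p.).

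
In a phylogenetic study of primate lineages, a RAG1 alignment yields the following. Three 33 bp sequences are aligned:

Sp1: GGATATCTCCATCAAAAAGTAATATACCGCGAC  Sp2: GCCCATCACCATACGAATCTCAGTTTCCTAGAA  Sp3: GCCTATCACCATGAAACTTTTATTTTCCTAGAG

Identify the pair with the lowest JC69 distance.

Sp2 and Sp3

Sp1–Sp2: 16/33 differ, p = 0.485, d = 0.780.
Sp1–Sp3: 13/33 differ, p = 0.394, d = 0.559.
Sp2–Sp3: 9/33 differ, p = 0.273, d = 0.339.
The smallest distance is between Sp2 and Sp3.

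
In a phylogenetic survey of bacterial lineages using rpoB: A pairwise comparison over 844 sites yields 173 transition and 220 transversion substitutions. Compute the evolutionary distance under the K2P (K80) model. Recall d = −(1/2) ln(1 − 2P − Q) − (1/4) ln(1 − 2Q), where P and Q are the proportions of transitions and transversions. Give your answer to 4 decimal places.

0.7395

P = 173/844 ≈ 0.204976 and Q = 220/844 ≈ 0.260664.
Under the Kimura two-parameter model, d = −½ ln(1 − 2P − Q) − ¼ ln(1 − 2Q).
1 − 2P − Q = 0.329384, giving −½ ln(0.329384) = 0.555266.
1 − 2Q = 0.478672, giving −¼ ln(0.478672) = 0.184185.
d = 0.555266 + 0.184185 = 0.739451.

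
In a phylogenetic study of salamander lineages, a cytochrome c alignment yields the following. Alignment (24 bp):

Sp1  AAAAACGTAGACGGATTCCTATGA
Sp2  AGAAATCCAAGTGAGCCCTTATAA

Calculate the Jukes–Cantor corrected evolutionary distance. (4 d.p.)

The sequences differ at 13 of 24 sites, so p = 13/24 ≈ 0.541667.
d = −(3/4) ln(1 − 4p/3) = −0.75 ln(1 − 0.722223) = −0.75 ln(0.277777)
  = −0.75 × (-1.280937) = 0.960703 substitutions/site.

0.9607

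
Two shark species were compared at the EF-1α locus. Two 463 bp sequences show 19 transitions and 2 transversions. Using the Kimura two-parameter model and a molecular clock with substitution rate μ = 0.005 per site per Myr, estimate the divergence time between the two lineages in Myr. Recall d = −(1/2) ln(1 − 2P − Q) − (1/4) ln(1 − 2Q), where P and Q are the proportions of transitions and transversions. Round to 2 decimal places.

4.73

P = 19/463 ≈ 0.041037 and Q = 2/463 ≈ 0.00432.
Under the Kimura two-parameter model, d = −½ ln(1 − 2P − Q) − ¼ ln(1 − 2Q).
1 − 2P − Q = 0.913606, giving −½ ln(0.913606) = 0.045178.
1 − 2Q = 0.99136, giving −¼ ln(0.99136) = 0.002169.
d = 0.045178 + 0.002169 = 0.047347.
Under a molecular clock d = 2μt, so t = d/(2μ) = 0.047347 / (2 × 0.005) = 4.73 Myr.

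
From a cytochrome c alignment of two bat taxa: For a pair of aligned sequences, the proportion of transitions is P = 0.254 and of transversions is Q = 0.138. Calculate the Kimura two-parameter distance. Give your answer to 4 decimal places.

0.6000

Under the Kimura two-parameter model, d = −½ ln(1 − 2P − Q) − ¼ ln(1 − 2Q).
1 − 2P − Q = 0.354, giving −½ ln(0.354) = 0.519229.
1 − 2Q = 0.724, giving −¼ ln(0.724) = 0.080741.
d = 0.519229 + 0.080741 = 0.599970.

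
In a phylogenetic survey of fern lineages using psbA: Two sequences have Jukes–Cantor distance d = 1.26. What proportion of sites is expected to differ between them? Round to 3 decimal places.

0.610

p = (3/4)(1 − e^(−4d/3)) = 0.75 × (1 − e^(-1.68)) = 0.75 × (1 − 0.186374) = 0.610220.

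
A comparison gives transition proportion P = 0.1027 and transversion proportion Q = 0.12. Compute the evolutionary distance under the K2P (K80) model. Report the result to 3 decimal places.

0.265

Under the Kimura two-parameter model, d = −½ ln(1 − 2P − Q) − ¼ ln(1 − 2Q).
1 − 2P − Q = 0.6746, giving −½ ln(0.6746) = 0.196818.
1 − 2Q = 0.76, giving −¼ ln(0.76) = 0.068609.
d = 0.196818 + 0.068609 = 0.265427.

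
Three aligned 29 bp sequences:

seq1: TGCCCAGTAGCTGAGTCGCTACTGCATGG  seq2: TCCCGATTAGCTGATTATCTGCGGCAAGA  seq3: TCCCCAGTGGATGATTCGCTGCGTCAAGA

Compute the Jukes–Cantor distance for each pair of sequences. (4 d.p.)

seq1–seq2: 10/29 sites differ → p ≈ 0.344828, d = −0.75 ln(1 − 0.459771) = 0.461822 ≈ 0.4618.
seq1–seq3: 9/29 sites differ → p ≈ 0.310345, d = −0.75 ln(1 − 0.413793) = 0.400562 ≈ 0.4006.
seq2–seq3: 7/29 sites differ → p ≈ 0.241379, d = −0.75 ln(1 − 0.321839) = 0.291278 ≈ 0.2913.

d(seq1,seq2) = 0.4618, d(seq1,seq3) = 0.4006, d(seq2,seq3) = 0.2913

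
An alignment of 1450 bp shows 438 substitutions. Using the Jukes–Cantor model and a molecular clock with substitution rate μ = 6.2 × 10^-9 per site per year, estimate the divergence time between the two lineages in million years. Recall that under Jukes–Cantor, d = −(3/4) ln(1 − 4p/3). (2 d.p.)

31.18

p = 438/1450 ≈ 0.302069.
d = −(3/4) ln(1 − 4p/3) = −0.75 ln(1 − 0.402759) = −0.75 ln(0.597241)
  = −0.75 × (-0.515435) = 0.386576 substitutions/site.
Under a molecular clock d = 2μt, so t = d/(2μ) = 0.386576 / (2 × 6.2 × 10^-9) = 31.18 million years.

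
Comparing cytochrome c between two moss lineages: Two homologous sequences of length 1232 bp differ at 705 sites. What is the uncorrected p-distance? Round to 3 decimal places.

0.572

p = 705/1232 = 0.572240… ≈ 0.572 (to 3 d.p.).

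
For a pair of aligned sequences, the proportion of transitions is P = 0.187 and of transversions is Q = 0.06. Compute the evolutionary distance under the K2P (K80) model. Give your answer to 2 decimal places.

Under the Kimura two-parameter model, d = −½ ln(1 − 2P − Q) − ¼ ln(1 − 2Q).
1 − 2P − Q = 0.566, giving −½ ln(0.566) = 0.284581.
1 − 2Q = 0.88, giving −¼ ln(0.88) = 0.031958.
d = 0.284581 + 0.031958 = 0.316539.

0.32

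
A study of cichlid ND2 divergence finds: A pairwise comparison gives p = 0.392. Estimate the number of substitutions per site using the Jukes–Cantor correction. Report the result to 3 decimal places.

0.555

d = −(3/4) ln(1 − 4p/3) = −0.75 ln(1 − 0.522667) = −0.75 ln(0.477333)
  = −0.75 × (-0.739541) = 0.554656 substitutions/site.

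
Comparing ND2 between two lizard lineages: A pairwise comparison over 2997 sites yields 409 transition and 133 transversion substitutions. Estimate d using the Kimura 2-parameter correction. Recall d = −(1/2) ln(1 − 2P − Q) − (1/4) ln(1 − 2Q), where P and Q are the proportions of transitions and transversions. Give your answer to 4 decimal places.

0.2141

P = 409/2997 ≈ 0.13647 and Q = 133/2997 ≈ 0.044378.
Under the Kimura two-parameter model, d = −½ ln(1 − 2P − Q) − ¼ ln(1 − 2Q).
1 − 2P − Q = 0.682682, giving −½ ln(0.682682) = 0.190863.
1 − 2Q = 0.911244, giving −¼ ln(0.911244) = 0.023236.
d = 0.190863 + 0.023236 = 0.214099.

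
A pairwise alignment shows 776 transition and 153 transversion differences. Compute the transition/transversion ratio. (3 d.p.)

R = 776/153 = 5.071895… ≈ 5.072 (to 3 d.p.).

5.072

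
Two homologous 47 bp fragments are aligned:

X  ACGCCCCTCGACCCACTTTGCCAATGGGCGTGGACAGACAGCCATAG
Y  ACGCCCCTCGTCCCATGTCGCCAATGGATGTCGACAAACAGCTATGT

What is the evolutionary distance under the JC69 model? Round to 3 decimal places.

0.281

The sequences differ at 11 of 47 sites, so p = 11/47 ≈ 0.234043.
d = −(3/4) ln(1 − 4p/3) = −0.75 ln(1 − 0.312057) = −0.75 ln(0.687943)
  = −0.75 × (-0.374049) = 0.280537 substitutions/site.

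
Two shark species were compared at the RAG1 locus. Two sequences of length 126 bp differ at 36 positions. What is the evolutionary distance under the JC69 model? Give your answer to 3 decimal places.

p = 36/126 ≈ 0.285714.
d = −(3/4) ln(1 − 4p/3) = −0.75 ln(1 − 0.380952) = −0.75 ln(0.619048)
  = −0.75 × (-0.479572) = 0.359679 substitutions/site.

0.360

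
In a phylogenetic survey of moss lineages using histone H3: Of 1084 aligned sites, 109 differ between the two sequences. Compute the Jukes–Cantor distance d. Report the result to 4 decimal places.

p = 109/1084 ≈ 0.100554.
d = −(3/4) ln(1 − 4p/3) = −0.75 ln(1 − 0.134072) = −0.75 ln(0.865928)
  = −0.75 × (-0.143954) = 0.107966 substitutions/site.

0.1080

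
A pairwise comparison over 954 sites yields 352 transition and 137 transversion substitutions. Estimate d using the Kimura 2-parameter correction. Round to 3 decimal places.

P = 352/954 ≈ 0.368973 and Q = 137/954 ≈ 0.143606.
Under the Kimura two-parameter model, d = −½ ln(1 − 2P − Q) − ¼ ln(1 − 2Q).
1 − 2P − Q = 0.118448, giving −½ ln(0.118448) = 1.066641.
1 − 2Q = 0.712788, giving −¼ ln(0.712788) = 0.084643.
d = 1.066641 + 0.084643 = 1.151284.

1.151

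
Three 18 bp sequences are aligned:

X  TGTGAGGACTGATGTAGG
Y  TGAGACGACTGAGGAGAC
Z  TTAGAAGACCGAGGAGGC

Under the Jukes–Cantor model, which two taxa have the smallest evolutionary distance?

X–Y: 7/18 differ, p = 0.389, d = 0.548.
X–Z: 8/18 differ, p = 0.444, d = 0.673.
Y–Z: 4/18 differ, p = 0.222, d = 0.264.
The smallest distance is between Y and Z.

Y and Z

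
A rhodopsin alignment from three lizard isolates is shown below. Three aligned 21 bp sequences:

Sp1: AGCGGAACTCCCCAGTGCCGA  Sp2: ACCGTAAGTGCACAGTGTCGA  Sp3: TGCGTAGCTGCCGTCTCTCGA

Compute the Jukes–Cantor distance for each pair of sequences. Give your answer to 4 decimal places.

d(Sp1,Sp2) = 0.3597, d(Sp1,Sp3) = 0.6355, d(Sp2,Sp3) = 0.6355

Sp1–Sp2: 6/21 sites differ → p ≈ 0.285714, d = −0.75 ln(1 − 0.380952) = 0.359679 ≈ 0.3597.
Sp1–Sp3: 9/21 sites differ → p ≈ 0.428571, d = −0.75 ln(1 − 0.571428) = 0.635472 ≈ 0.6355.
Sp2–Sp3: 9/21 sites differ → p ≈ 0.428571, d = −0.75 ln(1 − 0.571428) = 0.635472 ≈ 0.6355.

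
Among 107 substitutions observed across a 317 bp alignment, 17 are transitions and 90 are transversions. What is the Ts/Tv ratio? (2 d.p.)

R = 17/90 = 0.188888… ≈ 0.19 (to 2 d.p.).

0.19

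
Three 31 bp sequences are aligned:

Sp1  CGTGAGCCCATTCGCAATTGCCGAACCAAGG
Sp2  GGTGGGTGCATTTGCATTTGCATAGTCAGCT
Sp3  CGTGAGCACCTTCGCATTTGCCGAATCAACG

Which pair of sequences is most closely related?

Sp1 and Sp3

Sp1–Sp2: 13/31 differ, p = 0.419, d = 0.614.
Sp1–Sp3: 5/31 differ, p = 0.161, d = 0.182.
Sp2–Sp3: 11/31 differ, p = 0.355, d = 0.481.
The smallest distance is between Sp1 and Sp3.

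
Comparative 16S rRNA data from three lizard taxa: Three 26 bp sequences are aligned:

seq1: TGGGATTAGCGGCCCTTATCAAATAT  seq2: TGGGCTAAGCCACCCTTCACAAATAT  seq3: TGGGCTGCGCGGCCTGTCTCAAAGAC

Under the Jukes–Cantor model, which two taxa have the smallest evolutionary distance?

seq1–seq2: 6/26 differ, p = 0.231, d = 0.276.
seq1–seq3: 8/26 differ, p = 0.308, d = 0.396.
seq2–seq3: 9/26 differ, p = 0.346, d = 0.464.
The smallest distance is between seq1 and seq2.

seq1 and seq2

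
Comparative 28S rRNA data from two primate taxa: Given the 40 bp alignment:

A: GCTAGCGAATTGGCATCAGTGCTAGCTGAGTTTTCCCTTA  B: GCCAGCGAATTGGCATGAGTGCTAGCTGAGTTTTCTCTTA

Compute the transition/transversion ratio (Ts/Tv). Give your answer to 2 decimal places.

Transitions are A↔G and C↔T; transversions are all other mismatches.
Transitions: 2. Transversions: 1.
R = 2/1 = 2.00.

2.00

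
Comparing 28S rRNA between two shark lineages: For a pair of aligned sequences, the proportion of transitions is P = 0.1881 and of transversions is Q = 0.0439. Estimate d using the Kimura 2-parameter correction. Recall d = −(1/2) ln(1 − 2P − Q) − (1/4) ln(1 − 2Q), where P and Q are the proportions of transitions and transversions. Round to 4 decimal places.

Under the Kimura two-parameter model, d = −½ ln(1 − 2P − Q) − ¼ ln(1 − 2Q).
1 − 2P − Q = 0.5799, giving −½ ln(0.5799) = 0.272450.
1 − 2Q = 0.9122, giving −¼ ln(0.9122) = 0.022974.
d = 0.272450 + 0.022974 = 0.295424.

0.2954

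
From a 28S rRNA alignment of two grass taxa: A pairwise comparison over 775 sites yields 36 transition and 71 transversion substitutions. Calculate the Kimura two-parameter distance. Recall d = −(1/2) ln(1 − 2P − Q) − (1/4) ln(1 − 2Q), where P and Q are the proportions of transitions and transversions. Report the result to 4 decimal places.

0.1526

P = 36/775 ≈ 0.046452 and Q = 71/775 ≈ 0.091613.
Under the Kimura two-parameter model, d = −½ ln(1 − 2P − Q) − ¼ ln(1 − 2Q).
1 − 2P − Q = 0.815483, giving −½ ln(0.815483) = 0.101987.
1 − 2Q = 0.816774, giving −¼ ln(0.816774) = 0.050598.
d = 0.101987 + 0.050598 = 0.152585.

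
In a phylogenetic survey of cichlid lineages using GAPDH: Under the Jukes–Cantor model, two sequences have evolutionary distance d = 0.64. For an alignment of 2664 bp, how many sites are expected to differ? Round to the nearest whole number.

1147

Invert JC69: p = (3/4)(1 − e^(−4d/3)) = 0.75 × (1 − e^(-0.853333)) = 0.75 × (1 − 0.425993) = 0.430505.
Expected differing sites = pL ≈ 0.430505 × 2664 = 1146.86532 ≈ 1147.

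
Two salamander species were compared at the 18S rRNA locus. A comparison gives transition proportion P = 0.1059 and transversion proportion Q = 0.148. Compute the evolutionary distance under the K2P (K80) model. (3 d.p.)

0.311

Under the Kimura two-parameter model, d = −½ ln(1 − 2P − Q) − ¼ ln(1 − 2Q).
1 − 2P − Q = 0.6402, giving −½ ln(0.6402) = 0.222987.
1 − 2Q = 0.704, giving −¼ ln(0.704) = 0.087744.
d = 0.222987 + 0.087744 = 0.310731.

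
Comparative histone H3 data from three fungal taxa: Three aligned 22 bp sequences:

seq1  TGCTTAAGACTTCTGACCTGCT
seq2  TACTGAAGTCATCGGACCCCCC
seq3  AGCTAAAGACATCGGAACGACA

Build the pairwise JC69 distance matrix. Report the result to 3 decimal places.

d(seq1,seq2) = 0.497, d(seq1,seq3) = 0.497, d(seq2,seq3) = 0.497

seq1–seq2: 8/22 sites differ → p ≈ 0.363636, d = −0.75 ln(1 − 0.484848) = 0.497470 ≈ 0.497.
seq1–seq3: 8/22 sites differ → p ≈ 0.363636, d = −0.75 ln(1 − 0.484848) = 0.497470 ≈ 0.497.
seq2–seq3: 8/22 sites differ → p ≈ 0.363636, d = −0.75 ln(1 − 0.484848) = 0.497470 ≈ 0.497.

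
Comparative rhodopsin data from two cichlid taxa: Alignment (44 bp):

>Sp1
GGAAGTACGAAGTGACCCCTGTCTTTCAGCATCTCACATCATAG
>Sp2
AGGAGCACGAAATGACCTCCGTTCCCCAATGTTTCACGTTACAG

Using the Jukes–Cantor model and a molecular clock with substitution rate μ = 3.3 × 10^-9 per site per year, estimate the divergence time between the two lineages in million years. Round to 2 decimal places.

The sequences differ at 17 of 44 sites, so p = 17/44 ≈ 0.386364.
d = −(3/4) ln(1 − 4p/3) = −0.75 ln(1 − 0.515152) = −0.75 ln(0.484848)
  = −0.75 × (-0.723920) = 0.542940 substitutions/site.
Under a molecular clock d = 2μt, so t = d/(2μ) = 0.542940 / (2 × 3.3 × 10^-9) = 82.26 million years.

82.26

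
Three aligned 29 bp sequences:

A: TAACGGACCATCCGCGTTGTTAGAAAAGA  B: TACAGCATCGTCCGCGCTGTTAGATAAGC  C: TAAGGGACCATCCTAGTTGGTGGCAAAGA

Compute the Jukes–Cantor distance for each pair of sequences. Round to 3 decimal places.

A–B: 8/29 sites differ → p ≈ 0.275862, d = −0.75 ln(1 − 0.367816) = 0.343931 ≈ 0.344.
A–C: 6/29 sites differ → p ≈ 0.206897, d = −0.75 ln(1 − 0.275863) = 0.242081 ≈ 0.242.
B–C: 13/29 sites differ → p ≈ 0.448276, d = −0.75 ln(1 − 0.597701) = 0.682920 ≈ 0.683.

d(A,B) = 0.344, d(A,C) = 0.242, d(B,C) = 0.683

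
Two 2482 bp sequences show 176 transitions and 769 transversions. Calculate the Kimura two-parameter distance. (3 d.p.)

P = 176/2482 ≈ 0.070911 and Q = 769/2482 ≈ 0.309831.
Under the Kimura two-parameter model, d = −½ ln(1 − 2P − Q) − ¼ ln(1 − 2Q).
1 − 2P − Q = 0.548347, giving −½ ln(0.548347) = 0.300423.
1 − 2Q = 0.380338, giving −¼ ln(0.380338) = 0.241674.
d = 0.300423 + 0.241674 = 0.542097.

0.542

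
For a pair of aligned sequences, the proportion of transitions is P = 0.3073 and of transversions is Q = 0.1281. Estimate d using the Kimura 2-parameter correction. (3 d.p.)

Under the Kimura two-parameter model, d = −½ ln(1 − 2P − Q) − ¼ ln(1 − 2Q).
1 − 2P − Q = 0.2573, giving −½ ln(0.2573) = 0.678756.
1 − 2Q = 0.7438, giving −¼ ln(0.7438) = 0.073996.
d = 0.678756 + 0.073996 = 0.752752.

0.753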